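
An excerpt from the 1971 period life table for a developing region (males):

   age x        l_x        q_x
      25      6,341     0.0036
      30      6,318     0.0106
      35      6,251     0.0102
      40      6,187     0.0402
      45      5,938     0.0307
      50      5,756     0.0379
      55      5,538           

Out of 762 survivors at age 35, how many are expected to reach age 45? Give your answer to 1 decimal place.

723.8

The relevant probability is 5,938/6,251 = 0.949928.
Expected number = 762 × 0.949928 = 723.8.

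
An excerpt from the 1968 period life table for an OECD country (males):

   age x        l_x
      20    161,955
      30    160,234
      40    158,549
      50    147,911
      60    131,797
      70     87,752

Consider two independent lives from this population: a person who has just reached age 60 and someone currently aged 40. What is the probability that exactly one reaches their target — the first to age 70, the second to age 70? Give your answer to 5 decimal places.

0.48227

p₁ = l_70/l_60 = 87,752/131,797 = 0.665812; p₂ = l_70/l_40 = 87,752/158,549 = 0.553469.
P(exactly one) = p₁(1−p₂) + (1−p₁)p₂ = 0.297306 + 0.184963 = 0.482268.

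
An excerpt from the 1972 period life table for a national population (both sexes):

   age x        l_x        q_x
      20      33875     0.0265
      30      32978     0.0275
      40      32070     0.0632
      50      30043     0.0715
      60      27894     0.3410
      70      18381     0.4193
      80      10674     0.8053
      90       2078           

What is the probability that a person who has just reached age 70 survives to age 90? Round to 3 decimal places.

0.113

We want 20p70 = l_90/l_70.
The conditional survival probability is l_90/l_70 = 2078/18381 = 0.113052.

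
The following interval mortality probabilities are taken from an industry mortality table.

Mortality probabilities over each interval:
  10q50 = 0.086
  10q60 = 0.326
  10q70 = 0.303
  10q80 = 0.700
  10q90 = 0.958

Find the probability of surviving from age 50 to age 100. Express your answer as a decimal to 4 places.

0.0054

Chaining the interval survival probabilities: (1 − 0.086) × (1 − 0.326) × (1 − 0.303) × (1 − 0.700) × (1 − 0.958).
= 0.914 × 0.674 × 0.697 × 0.300 × 0.042 = 0.005410.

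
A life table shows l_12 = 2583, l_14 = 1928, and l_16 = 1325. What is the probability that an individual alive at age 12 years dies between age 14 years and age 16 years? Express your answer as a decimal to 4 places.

0.2334

This is the probability of reaching 14 but not 16, conditional on being alive at 12: (l_14 − l_16) / l_12.
= (1928 − 1325) / 2583 = 603 / 2583 = 0.233449.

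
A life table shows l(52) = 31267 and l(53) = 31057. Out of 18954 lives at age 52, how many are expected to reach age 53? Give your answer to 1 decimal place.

The relevant probability is 31057/31267 = 0.993284.
Expected number = 18954 × 0.993284 = 18826.7.

18826.7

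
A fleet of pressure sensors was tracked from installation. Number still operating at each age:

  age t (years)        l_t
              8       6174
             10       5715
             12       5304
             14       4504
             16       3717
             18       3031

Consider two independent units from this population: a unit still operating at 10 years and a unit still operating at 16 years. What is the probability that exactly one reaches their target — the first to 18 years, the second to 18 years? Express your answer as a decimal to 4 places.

p₁ = l_18/l_10 = 3031/5715 = 0.530359; p₂ = l_18/l_16 = 3031/3717 = 0.815443.
P(exactly one) = p₁(1−p₂) + (1−p₁)p₂ = 0.097881 + 0.382965 = 0.480847.

0.4808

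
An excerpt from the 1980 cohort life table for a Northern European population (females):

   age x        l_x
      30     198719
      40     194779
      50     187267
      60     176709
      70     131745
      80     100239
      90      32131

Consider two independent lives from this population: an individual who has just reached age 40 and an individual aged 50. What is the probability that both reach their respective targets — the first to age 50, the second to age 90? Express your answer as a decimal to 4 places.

p₁ = l_50/l_40 = 187267/194779 = 0.961433; p₂ = l_90/l_50 = 32131/187267 = 0.171579.
P(both) = p₁ × p₂ = 0.961433 × 0.171579 = 0.164962.

0.1650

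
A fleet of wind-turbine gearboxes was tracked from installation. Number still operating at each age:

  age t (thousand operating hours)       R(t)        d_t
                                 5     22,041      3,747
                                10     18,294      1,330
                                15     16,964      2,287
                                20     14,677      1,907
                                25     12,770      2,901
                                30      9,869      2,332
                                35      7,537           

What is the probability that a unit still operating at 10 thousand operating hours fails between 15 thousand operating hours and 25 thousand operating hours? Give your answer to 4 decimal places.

0.2293

This is the probability of reaching 15 but not 25, conditional on being operational at 10: (R(15) − R(25)) / R(10).
= (16,964 − 12,770) / 18,294 = 4,194 / 18,294 = 0.229255.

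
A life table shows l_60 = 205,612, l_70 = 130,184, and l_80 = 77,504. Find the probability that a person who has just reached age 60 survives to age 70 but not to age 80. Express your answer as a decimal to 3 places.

We want 10|10q60 = (l_70 − l_80)/l_60.
This is the probability of reaching 70 but not 80, conditional on being alive at 60: (l_70 − l_80) / l_60.
= (130,184 − 77,504) / 205,612 = 52,680 / 205,612 = 0.256211.

0.256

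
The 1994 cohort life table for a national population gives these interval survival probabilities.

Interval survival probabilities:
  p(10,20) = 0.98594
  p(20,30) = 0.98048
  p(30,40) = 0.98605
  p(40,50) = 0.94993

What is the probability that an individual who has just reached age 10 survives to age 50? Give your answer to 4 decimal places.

P(survive 10→50) = 0.98594 × 0.98048 × 0.98605 × 0.94993.
= 0.905482.

0.9055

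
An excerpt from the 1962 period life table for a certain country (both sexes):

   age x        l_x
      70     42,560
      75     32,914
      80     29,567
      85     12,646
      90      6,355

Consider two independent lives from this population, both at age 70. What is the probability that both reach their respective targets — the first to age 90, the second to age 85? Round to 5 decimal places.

0.04437

p₁ = l_90/l_70 = 6,355/42,560 = 0.149319; p₂ = l_85/l_70 = 12,646/42,560 = 0.297133.
P(both) = p₁ × p₂ = 0.149319 × 0.297133 = 0.044368.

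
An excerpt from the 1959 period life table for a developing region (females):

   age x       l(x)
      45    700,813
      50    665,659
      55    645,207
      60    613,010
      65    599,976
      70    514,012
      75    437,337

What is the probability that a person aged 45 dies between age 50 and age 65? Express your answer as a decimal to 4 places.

This is the probability of reaching 50 but not 65, conditional on being alive at 45: (l(50) − l(65)) / l(45).
= (665,659 − 599,976) / 700,813 = 65,683 / 700,813 = 0.093724.

0.0937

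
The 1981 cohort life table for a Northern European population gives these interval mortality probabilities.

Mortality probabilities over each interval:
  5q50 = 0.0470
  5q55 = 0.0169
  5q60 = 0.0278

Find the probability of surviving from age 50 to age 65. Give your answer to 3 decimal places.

0.911

The overall survival probability is (1 − 0.0470) × (1 − 0.0169) × (1 − 0.0278).
= 0.9530 × 0.9831 × 0.9722 = 0.910849.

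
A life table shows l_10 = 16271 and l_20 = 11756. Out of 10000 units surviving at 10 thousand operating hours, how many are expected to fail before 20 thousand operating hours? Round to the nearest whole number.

2775

The relevant probability is 1 − 11756/16271 = 0.277488.
Expected number = 10000 × 0.277488 = 2775.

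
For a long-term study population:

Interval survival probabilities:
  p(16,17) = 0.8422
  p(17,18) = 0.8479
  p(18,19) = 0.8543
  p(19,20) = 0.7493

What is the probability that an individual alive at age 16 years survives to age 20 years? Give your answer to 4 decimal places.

P(survive 16→20) = 0.8422 × 0.8479 × 0.8543 × 0.7493.
= 0.457116.

0.4571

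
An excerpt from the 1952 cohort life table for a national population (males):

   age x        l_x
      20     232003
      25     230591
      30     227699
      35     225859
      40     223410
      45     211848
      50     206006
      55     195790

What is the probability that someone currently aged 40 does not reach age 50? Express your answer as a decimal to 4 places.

P(die before 50 | alive at 40) = 1 − l_50/l_40 = 1 − 206006/223410 = (17404)/223410 = 0.077902.

0.0779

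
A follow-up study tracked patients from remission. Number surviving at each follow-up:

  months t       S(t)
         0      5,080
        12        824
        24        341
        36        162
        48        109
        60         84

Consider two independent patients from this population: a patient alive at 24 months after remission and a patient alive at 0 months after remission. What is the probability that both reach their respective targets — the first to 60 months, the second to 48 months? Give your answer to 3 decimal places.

0.005

p₁ = S(60)/S(24) = 84/341 = 0.246334; p₂ = S(48)/S(0) = 109/5,080 = 0.021457.
P(both) = p₁ × p₂ = 0.246334 × 0.021457 = 0.005286.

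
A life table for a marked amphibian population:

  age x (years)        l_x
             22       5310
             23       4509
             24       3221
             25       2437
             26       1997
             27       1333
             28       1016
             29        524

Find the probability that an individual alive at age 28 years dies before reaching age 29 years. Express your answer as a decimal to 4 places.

P(die before 29 | alive at 28) = 1 − l_29/l_28 = 1 − 524/1016 = (492)/1016 = 0.484252.

0.4843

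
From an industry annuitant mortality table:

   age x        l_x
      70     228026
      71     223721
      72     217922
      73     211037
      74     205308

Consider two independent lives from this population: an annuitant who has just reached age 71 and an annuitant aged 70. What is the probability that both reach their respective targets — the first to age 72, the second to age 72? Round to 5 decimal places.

p₁ = l_72/l_71 = 217922/223721 = 0.974079; p₂ = l_72/l_70 = 217922/228026 = 0.955689.
P(both) = p₁ × p₂ = 0.974079 × 0.955689 = 0.930917.

0.93092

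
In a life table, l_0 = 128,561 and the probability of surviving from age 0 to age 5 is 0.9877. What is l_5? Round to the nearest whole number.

l_5 = l_0 × p = 128,561 × 0.9877 = 126980.

126980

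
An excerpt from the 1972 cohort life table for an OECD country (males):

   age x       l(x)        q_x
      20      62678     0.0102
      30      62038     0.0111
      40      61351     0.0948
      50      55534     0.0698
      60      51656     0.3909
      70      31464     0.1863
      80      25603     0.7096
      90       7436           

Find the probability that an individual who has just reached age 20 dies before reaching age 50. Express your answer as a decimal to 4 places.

P(die before 50 | alive at 20) = 1 − l(50)/l(20) = 1 − 55534/62678 = (7144)/62678 = 0.113979.

0.1140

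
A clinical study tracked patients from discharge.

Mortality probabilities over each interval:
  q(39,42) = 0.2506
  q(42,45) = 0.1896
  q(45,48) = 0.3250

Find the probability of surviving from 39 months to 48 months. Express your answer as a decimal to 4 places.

The overall survival probability is (1 − 0.2506) × (1 − 0.1896) × (1 − 0.3250).
= 0.7494 × 0.8104 × 0.6750 = 0.409937.

0.4099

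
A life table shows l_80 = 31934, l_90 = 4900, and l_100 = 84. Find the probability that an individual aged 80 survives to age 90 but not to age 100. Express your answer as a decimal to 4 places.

We want 10|10q80 = (l_90 − l_100)/l_80.
This is the probability of reaching 90 but not 100, conditional on being alive at 80: (l_90 − l_100) / l_80.
= (4900 − 84) / 31934 = 4816 / 31934 = 0.150811.

0.1508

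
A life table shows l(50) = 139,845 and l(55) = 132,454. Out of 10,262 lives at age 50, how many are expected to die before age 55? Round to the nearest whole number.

The relevant probability is 1 − 132,454/139,845 = 0.052851.
Expected number = 10,262 × 0.052851 = 542.

542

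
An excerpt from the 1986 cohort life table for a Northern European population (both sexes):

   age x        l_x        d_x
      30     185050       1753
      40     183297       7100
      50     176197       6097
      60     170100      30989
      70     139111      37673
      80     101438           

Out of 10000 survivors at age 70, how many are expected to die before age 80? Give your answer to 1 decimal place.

The relevant probability is 1 − 101438/139111 = 0.270813.
Expected number = 10000 × 0.270813 = 2708.1.

2708.1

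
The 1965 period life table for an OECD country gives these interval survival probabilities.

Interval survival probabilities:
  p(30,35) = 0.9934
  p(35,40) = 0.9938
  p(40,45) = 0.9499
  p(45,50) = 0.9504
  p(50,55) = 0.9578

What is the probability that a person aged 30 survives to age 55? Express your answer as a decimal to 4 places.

P(survive 30→55) = 0.9934 × 0.9938 × 0.9499 × 0.9504 × 0.9578.
= 0.853655.

0.8537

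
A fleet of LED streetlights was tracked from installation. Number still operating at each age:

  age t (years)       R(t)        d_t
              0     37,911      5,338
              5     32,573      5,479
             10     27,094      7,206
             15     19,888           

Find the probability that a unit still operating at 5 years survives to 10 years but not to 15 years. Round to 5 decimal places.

0.22123

This is the probability of reaching 10 but not 15, conditional on being operational at 5: (R(10) − R(15)) / R(5).
= (27,094 − 19,888) / 32,573 = 7,206 / 32,573 = 0.221226.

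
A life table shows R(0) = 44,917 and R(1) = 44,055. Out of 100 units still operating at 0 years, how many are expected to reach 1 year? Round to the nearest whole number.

The relevant probability is 44,055/44,917 = 0.980809.
Expected number = 100 × 0.980809 = 98.

98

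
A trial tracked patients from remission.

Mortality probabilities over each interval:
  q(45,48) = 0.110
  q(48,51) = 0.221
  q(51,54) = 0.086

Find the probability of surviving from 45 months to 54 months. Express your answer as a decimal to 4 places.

Survival from 45 to 54 is the product of surviving each interval: (1 − 0.110) × (1 − 0.221) × (1 − 0.086).
= 0.890 × 0.779 × 0.914 = 0.633685.

0.6337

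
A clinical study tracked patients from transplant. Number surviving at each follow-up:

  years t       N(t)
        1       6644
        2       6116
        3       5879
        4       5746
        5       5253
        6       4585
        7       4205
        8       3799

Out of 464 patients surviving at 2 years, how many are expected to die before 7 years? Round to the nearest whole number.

The relevant probability is 1 − 4205/6116 = 0.312459.
Expected number = 464 × 0.312459 = 145.

145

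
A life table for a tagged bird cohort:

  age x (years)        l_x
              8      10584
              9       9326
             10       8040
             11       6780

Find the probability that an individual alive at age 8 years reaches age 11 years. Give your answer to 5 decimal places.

0.64059

The conditional survival probability is l_11/l_8 = 6780/10584 = 0.640590.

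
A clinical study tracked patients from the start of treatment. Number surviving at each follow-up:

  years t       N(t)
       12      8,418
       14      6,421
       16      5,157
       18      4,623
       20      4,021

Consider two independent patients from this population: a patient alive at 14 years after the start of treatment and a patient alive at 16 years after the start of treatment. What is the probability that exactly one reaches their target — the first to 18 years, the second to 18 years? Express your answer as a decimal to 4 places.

p₁ = N(18)/N(14) = 4,623/6,421 = 0.719981; p₂ = N(18)/N(16) = 4,623/5,157 = 0.896451.
P(exactly one) = p₁(1−p₂) + (1−p₁)p₂ = 0.074553 + 0.251023 = 0.325577.

0.3256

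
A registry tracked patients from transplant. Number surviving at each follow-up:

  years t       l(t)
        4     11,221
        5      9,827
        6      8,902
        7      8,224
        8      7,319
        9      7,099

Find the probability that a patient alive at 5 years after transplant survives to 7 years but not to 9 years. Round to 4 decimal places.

0.1145

This is the probability of reaching 7 but not 9, conditional on being alive at 5: (l(7) − l(9)) / l(5).
= (8,224 − 7,099) / 9,827 = 1,125 / 9,827 = 0.114481.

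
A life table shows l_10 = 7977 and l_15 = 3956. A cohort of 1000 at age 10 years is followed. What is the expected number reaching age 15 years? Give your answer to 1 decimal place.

495.9

The relevant probability is 3956/7977 = 0.495926.
Expected number = 1000 × 0.495926 = 495.9.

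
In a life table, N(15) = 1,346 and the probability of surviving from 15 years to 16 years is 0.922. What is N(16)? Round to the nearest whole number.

N(16) = N(15) × p = 1,346 × 0.922 = 1241.

1241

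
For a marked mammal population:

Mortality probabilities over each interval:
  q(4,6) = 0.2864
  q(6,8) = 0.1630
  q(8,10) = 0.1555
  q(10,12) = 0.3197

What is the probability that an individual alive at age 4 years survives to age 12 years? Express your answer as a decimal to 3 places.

The overall survival probability is (1 − 0.2864) × (1 − 0.1630) × (1 − 0.1555) × (1 − 0.3197).
= 0.7136 × 0.8370 × 0.8445 × 0.6803 = 0.343147.

0.343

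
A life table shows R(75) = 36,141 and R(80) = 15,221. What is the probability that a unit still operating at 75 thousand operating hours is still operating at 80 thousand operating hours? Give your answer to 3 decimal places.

The conditional survival probability is R(80)/R(75) = 15,221/36,141 = 0.421156.

0.421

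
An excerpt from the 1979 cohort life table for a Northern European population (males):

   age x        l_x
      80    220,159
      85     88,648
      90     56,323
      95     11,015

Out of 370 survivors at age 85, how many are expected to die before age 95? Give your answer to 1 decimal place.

324.0

The relevant probability is 1 − 11,015/88,648 = 0.875745.
Expected number = 370 × 0.875745 = 324.0.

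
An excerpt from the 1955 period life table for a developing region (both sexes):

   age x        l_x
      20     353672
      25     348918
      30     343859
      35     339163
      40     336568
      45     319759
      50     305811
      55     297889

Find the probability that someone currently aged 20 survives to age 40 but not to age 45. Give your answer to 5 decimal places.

0.04753

This is the probability of reaching 40 but not 45, conditional on being alive at 20: (l_40 − l_45) / l_20.
= (336568 − 319759) / 353672 = 16809 / 353672 = 0.047527.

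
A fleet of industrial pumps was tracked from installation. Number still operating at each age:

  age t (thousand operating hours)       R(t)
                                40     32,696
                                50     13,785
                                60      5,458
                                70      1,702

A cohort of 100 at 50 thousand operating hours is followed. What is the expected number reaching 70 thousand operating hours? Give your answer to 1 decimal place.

12.3

The relevant probability is 1,702/13,785 = 0.123468.
Expected number = 100 × 0.123468 = 12.3.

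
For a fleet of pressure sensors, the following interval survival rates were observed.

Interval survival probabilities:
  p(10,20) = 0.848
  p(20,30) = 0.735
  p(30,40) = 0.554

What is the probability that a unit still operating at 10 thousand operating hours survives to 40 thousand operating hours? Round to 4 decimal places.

0.3453

Chaining the interval survival probabilities: 0.848 × 0.735 × 0.554.
= 0.345297.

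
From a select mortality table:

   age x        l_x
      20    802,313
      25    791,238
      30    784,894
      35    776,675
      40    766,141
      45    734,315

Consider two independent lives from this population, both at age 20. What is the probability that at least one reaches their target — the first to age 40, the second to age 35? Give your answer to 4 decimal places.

p₁ = l_40/l_20 = 766,141/802,313 = 0.954915; p₂ = l_35/l_20 = 776,675/802,313 = 0.968045.
P(at least one) = 1 − (1−p₁)(1−p₂) = 1 − 0.045085 × 0.031955 = 0.998559.

0.9986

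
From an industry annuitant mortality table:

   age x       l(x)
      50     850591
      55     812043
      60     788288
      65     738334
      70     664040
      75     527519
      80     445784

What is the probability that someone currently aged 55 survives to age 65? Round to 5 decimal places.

The conditional survival probability is l(65)/l(55) = 738334/812043 = 0.909230.

0.90923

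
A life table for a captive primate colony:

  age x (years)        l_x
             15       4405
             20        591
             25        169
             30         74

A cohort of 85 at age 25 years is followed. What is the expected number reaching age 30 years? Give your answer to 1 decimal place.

37.2

The relevant probability is 74/169 = 0.437870.
Expected number = 85 × 0.437870 = 37.2.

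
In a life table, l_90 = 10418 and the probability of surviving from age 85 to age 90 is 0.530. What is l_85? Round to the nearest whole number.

19657

l_85 = l_90 / p = 10418 / 0.530 = 19657.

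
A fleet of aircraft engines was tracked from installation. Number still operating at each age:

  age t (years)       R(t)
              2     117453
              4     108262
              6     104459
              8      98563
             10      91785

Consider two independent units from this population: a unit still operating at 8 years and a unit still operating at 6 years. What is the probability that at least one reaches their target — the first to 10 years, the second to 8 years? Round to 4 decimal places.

p₁ = R(10)/R(8) = 91785/98563 = 0.931232; p₂ = R(8)/R(6) = 98563/104459 = 0.943557.
P(at least one) = 1 − (1−p₁)(1−p₂) = 1 − 0.068768 × 0.056443 = 0.996119.

0.9961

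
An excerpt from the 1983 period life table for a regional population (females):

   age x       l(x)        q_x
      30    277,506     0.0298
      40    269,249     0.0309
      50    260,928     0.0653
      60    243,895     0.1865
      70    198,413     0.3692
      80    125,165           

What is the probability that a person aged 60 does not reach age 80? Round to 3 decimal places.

0.487

P(die before 80 | alive at 60) = 1 − l(80)/l(60) = 1 − 125,165/243,895 = (118,730)/243,895 = 0.486808.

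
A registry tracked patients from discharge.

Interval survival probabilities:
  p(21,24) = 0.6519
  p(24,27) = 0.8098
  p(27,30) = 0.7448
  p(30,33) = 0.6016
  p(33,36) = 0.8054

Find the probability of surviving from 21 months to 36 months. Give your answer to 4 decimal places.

The overall survival probability is 0.6519 × 0.8098 × 0.7448 × 0.6016 × 0.8054.
= 0.190510.

0.1905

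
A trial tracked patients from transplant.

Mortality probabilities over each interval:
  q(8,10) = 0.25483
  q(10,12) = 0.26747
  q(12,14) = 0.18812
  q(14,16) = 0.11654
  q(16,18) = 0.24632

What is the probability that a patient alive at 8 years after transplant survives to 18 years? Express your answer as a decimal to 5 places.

0.29508

Survival from 8 to 18 is the product of surviving each interval: (1 − 0.25483) × (1 − 0.26747) × (1 − 0.18812) × (1 − 0.11654) × (1 − 0.24632).
= 0.74517 × 0.73253 × 0.81188 × 0.88346 × 0.75368 = 0.295085.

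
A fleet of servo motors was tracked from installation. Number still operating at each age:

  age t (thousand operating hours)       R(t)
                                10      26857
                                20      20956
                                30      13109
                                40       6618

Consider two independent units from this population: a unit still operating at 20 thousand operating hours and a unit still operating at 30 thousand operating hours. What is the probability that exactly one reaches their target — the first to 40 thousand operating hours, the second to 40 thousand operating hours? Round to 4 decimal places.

0.5018

p₁ = R(40)/R(20) = 6618/20956 = 0.315805; p₂ = R(40)/R(30) = 6618/13109 = 0.504844.
P(exactly one) = p₁(1−p₂) + (1−p₁)p₂ = 0.156373 + 0.345412 = 0.501784.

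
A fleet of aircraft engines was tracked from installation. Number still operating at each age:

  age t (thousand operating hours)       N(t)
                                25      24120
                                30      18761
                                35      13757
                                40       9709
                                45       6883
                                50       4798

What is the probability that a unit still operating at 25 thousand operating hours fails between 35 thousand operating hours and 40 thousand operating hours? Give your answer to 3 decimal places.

This is the probability of reaching 35 but not 40, conditional on being operational at 25: (N(35) − N(40)) / N(25).
= (13757 − 9709) / 24120 = 4048 / 24120 = 0.167828.

0.168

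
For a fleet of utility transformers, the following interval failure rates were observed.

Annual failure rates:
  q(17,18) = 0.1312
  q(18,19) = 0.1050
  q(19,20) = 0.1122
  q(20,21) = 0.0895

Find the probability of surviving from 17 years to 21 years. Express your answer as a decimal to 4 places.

P(survive 17→21) = (1 − 0.1312) × (1 − 0.1050) × (1 − 0.1122) × (1 − 0.0895).
= 0.8688 × 0.8950 × 0.8878 × 0.9105 = 0.628547.

0.6285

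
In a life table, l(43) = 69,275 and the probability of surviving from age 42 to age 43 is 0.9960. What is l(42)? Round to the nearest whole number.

l(42) = l(43) / p = 69,275 / 0.9960 = 69553.

69553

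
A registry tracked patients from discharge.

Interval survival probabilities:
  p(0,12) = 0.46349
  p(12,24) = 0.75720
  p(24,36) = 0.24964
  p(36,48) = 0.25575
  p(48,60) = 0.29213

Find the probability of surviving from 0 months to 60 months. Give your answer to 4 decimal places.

Survival from 0 to 60 is the product of surviving each interval: 0.46349 × 0.75720 × 0.24964 × 0.25575 × 0.29213.
= 0.006546.

0.0065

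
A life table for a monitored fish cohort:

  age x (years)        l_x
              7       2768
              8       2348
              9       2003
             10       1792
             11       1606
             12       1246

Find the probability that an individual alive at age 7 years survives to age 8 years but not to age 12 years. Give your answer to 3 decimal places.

0.398

This is the probability of reaching 8 but not 12, conditional on being alive at 7: (l_8 − l_12) / l_7.
= (2348 − 1246) / 2768 = 1102 / 2768 = 0.398121.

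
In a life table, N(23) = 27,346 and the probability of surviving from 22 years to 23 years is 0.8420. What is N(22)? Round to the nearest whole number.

32477

N(22) = N(23) / p = 27,346 / 0.8420 = 32477.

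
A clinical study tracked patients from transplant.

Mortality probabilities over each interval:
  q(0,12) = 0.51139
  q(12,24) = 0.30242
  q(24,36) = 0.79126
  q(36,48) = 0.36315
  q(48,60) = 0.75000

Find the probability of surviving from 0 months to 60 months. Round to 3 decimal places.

0.011

Survival from 0 to 60 is the product of surviving each interval: (1 − 0.51139) × (1 − 0.30242) × (1 − 0.79126) × (1 − 0.36315) × (1 − 0.75000).
= 0.48861 × 0.69758 × 0.20874 × 0.63685 × 0.25000 = 0.011328.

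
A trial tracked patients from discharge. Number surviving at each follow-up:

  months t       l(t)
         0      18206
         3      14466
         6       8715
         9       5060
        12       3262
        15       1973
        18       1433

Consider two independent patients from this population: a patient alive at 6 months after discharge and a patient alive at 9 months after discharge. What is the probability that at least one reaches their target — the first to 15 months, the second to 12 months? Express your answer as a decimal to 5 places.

p₁ = l(15)/l(6) = 1973/8715 = 0.226391; p₂ = l(12)/l(9) = 3262/5060 = 0.644664.
P(at least one) = 1 − (1−p₁)(1−p₂) = 1 − 0.773609 × 0.355336 = 0.725109.

0.72511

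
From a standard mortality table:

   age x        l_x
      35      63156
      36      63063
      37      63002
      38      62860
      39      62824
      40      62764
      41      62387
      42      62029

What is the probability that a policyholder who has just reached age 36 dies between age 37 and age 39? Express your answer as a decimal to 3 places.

0.003

We want 1|2q36 = (l_37 − l_39)/l_36.
This is the probability of reaching 37 but not 39, conditional on being alive at 36: (l_37 − l_39) / l_36.
= (63002 − 62824) / 63063 = 178 / 63063 = 0.002823.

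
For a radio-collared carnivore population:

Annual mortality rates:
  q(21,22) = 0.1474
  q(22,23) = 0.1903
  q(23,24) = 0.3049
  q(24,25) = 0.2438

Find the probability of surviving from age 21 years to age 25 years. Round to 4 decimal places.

0.3629

The overall survival probability is (1 − 0.1474) × (1 − 0.1903) × (1 − 0.3049) × (1 − 0.2438).
= 0.8526 × 0.8097 × 0.6951 × 0.7562 = 0.362872.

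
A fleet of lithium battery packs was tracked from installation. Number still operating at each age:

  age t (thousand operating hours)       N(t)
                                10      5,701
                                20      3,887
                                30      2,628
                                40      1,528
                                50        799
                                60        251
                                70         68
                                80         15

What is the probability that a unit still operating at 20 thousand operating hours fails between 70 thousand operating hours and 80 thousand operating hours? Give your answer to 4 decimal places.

This is the probability of reaching 70 but not 80, conditional on being operational at 20: (N(70) − N(80)) / N(20).
= (68 − 15) / 3,887 = 53 / 3,887 = 0.013635.

0.0136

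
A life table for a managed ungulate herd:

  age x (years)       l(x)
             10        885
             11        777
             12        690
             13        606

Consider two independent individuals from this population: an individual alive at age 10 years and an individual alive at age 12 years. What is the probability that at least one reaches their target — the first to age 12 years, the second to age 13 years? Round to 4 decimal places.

0.9732

p₁ = l(12)/l(10) = 690/885 = 0.779661; p₂ = l(13)/l(12) = 606/690 = 0.878261.
P(at least one) = 1 − (1−p₁)(1−p₂) = 1 − 0.220339 × 0.121739 = 0.973176.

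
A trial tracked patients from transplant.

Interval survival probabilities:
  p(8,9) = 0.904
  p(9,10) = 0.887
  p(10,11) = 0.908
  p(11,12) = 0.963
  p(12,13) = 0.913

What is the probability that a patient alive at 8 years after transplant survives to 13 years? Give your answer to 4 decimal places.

0.6401

Chaining the interval survival probabilities: 0.904 × 0.887 × 0.908 × 0.963 × 0.913.
= 0.640140.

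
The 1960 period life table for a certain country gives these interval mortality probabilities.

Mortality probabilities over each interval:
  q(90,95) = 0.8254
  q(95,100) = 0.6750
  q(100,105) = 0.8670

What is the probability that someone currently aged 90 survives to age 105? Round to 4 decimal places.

P(survive 90→105) = (1 − 0.8254) × (1 − 0.6750) × (1 − 0.8670).
= 0.1746 × 0.3250 × 0.1330 = 0.007547.

0.0075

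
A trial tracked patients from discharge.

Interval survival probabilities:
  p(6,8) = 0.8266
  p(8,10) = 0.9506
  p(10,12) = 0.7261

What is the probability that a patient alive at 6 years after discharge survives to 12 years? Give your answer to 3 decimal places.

The overall survival probability is 0.8266 × 0.9506 × 0.7261.
= 0.570545.

0.571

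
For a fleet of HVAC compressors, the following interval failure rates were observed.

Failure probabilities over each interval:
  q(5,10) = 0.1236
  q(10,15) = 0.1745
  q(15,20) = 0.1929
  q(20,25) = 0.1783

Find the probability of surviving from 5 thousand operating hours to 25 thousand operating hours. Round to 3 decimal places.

The overall survival probability is (1 − 0.1236) × (1 − 0.1745) × (1 − 0.1929) × (1 − 0.1783).
= 0.8764 × 0.8255 × 0.8071 × 0.8217 = 0.479800.

0.480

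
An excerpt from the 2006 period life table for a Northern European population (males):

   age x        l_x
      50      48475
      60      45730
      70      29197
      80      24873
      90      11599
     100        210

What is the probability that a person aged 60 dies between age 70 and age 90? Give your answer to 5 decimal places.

0.38482

We want 10|20q60 = (l_70 − l_90)/l_60.
This is the probability of reaching 70 but not 90, conditional on being alive at 60: (l_70 − l_90) / l_60.
= (29197 − 11599) / 45730 = 17598 / 45730 = 0.384824.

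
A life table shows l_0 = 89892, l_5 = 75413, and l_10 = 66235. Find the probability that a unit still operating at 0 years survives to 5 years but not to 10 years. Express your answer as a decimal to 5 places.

0.10210

This is the probability of reaching 5 but not 10, conditional on being operational at 0: (l_5 − l_10) / l_0.
= (75413 − 66235) / 89892 = 9178 / 89892 = 0.102100.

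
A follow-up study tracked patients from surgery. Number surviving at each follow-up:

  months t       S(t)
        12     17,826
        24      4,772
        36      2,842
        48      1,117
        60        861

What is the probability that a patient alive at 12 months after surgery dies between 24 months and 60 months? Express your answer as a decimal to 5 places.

0.21940

This is the probability of reaching 24 but not 60, conditional on being alive at 12: (S(24) − S(60)) / S(12).
= (4,772 − 861) / 17,826 = 3,911 / 17,826 = 0.219399.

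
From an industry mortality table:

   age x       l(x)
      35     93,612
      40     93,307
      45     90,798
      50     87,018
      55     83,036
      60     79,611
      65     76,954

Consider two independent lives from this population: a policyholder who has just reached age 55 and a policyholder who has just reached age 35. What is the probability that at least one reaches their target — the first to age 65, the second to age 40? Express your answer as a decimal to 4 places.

p₁ = l(65)/l(55) = 76,954/83,036 = 0.926755; p₂ = l(40)/l(35) = 93,307/93,612 = 0.996742.
P(at least one) = 1 − (1−p₁)(1−p₂) = 1 − 0.073245 × 0.003258 = 0.999761.

0.9998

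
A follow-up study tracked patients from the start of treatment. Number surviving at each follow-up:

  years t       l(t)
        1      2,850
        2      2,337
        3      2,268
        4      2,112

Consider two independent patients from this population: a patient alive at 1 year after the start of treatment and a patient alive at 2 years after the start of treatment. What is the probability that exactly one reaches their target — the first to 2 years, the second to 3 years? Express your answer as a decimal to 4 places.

p₁ = l(2)/l(1) = 2,337/2,850 = 0.820000; p₂ = l(3)/l(2) = 2,268/2,337 = 0.970475.
P(exactly one) = p₁(1−p₂) + (1−p₁)p₂ = 0.024211 + 0.174686 = 0.198896.

0.1989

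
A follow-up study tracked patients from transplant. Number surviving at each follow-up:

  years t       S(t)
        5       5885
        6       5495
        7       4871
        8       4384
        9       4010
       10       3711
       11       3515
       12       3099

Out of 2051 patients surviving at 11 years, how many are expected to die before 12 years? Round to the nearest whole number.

243

The relevant probability is 1 − 3099/3515 = 0.118350.
Expected number = 2051 × 0.118350 = 243.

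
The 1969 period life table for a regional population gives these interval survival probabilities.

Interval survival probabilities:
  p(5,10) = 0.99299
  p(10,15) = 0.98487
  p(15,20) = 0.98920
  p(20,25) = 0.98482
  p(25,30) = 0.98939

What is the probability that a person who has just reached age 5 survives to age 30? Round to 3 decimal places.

0.943

Chaining the interval survival probabilities: 0.99299 × 0.98487 × 0.98920 × 0.98482 × 0.98939.
= 0.942610.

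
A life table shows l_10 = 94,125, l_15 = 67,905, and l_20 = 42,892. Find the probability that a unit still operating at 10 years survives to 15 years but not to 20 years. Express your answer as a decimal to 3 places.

0.266

This is the probability of reaching 15 but not 20, conditional on being operational at 10: (l_15 − l_20) / l_10.
= (67,905 − 42,892) / 94,125 = 25,013 / 94,125 = 0.265742.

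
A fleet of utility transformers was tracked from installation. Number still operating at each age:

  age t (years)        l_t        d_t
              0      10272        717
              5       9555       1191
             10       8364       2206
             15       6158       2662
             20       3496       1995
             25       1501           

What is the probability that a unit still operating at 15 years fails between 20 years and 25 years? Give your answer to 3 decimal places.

0.324

This is the probability of reaching 20 but not 25, conditional on being operational at 15: (l_20 − l_25) / l_15.
= (3496 − 1501) / 6158 = 1995 / 6158 = 0.323969.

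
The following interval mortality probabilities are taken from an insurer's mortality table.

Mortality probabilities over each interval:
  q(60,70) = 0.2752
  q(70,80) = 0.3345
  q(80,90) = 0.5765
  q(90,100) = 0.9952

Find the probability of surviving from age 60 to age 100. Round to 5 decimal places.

0.00098

Survival from 60 to 100 is the product of surviving each interval: (1 − 0.2752) × (1 − 0.3345) × (1 − 0.5765) × (1 − 0.9952).
= 0.7248 × 0.6655 × 0.4235 × 0.0048 = 0.000981.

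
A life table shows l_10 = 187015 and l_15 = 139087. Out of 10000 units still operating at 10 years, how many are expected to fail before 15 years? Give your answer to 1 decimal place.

2562.8

The relevant probability is 1 − 139087/187015 = 0.256279.
Expected number = 10000 × 0.256279 = 2562.8.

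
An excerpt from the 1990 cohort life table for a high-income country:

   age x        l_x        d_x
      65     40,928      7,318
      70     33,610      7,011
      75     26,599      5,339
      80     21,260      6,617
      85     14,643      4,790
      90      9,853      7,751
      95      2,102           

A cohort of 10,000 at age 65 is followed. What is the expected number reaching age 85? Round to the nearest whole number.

3578

The relevant probability is 14,643/40,928 = 0.357775.
Expected number = 10,000 × 0.357775 = 3578.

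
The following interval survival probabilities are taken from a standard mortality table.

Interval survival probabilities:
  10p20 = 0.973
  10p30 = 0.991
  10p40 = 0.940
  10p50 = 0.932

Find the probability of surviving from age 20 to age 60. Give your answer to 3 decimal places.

Chaining the interval survival probabilities: 0.973 × 0.991 × 0.940 × 0.932.
= 0.844754.

0.845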